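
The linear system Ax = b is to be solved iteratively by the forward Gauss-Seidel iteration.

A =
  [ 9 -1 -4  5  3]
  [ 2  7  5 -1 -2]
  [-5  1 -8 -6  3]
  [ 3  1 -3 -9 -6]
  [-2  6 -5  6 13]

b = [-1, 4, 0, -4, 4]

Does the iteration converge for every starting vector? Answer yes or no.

yes

Split A = D + L + U, D = diag(9, 7, -8, -9, 13).
T_GS = -(D+L)⁻¹U: row 0 first, T[0,1] = -(-1)/(9) = +0.1111; later rows by forward substitution.
  T[0,:] = [+0.0000  +0.1111  +0.4444  -0.5556  -0.3333]
  T[1,:] = [+0.0000  -0.0317  -0.8413  +0.3016  +0.3810]
  T[2,:] = [+0.0000  -0.0734  -0.3829  -0.3651  +0.6310]
  T[3,:] = [+0.0000  +0.0580  +0.1823  -0.0300  -0.9458]
  T[4,:] = [+0.0000  -0.0232  +0.2252  -0.3512  +0.4521]
|λ(T)| sorted: 0.9375, 0.4930, 0.4930, 0.0268, 0.0000.
ρ(T) = max|λ| = 0.9375; 0.9375 < 1, so it converges for any x₀.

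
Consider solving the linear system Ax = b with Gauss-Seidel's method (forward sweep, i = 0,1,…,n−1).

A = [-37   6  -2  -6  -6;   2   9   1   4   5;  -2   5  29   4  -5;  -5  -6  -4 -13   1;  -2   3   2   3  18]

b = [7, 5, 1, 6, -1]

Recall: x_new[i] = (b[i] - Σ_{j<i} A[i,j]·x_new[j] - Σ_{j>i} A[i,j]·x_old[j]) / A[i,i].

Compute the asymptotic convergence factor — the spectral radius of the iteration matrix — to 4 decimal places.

Split A = D + L + U, D = diag(-37, 9, 29, -13, 18).
Gauss-Seidel: T = -(D+L)⁻¹U, row 0 first, T[0,1] = -(6)/(-37) = +0.1622; later rows by forward substitution.
  T[0,:] = [+0.0000  +0.1622  -0.0541  -0.1622  -0.1622]
  T[1,:] = [+0.0000  -0.0360  -0.0991  -0.4084  -0.5195]
  T[2,:] = [+0.0000  +0.0174  +0.0134  -0.0787  +0.2508]
  T[3,:] = [+0.0000  -0.0511  +0.0624  +0.2751  +0.3019]
  T[4,:] = [+0.0000  +0.0306  -0.0014  +0.0129  -0.0096]
eigenvalue magnitudes: 0.2834, 0.0560, 0.0366, 0.0366, 0.0000.
spectral radius ρ = 0.2834; 0.2834 < 1, so it converges for any x₀.

0.2834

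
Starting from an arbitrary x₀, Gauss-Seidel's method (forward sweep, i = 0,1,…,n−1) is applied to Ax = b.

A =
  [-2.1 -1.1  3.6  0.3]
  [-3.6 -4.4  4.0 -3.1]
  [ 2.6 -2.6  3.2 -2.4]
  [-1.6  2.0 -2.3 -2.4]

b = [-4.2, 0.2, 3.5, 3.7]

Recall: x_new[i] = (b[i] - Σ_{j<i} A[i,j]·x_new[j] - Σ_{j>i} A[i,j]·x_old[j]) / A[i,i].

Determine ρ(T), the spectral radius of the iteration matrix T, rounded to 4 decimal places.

Diagonal D = diag(-2.1, -4.4, 3.2, -2.4); L, U strict lower/upper.
Gauss-Seidel: T = -(D+L)⁻¹U, row 0 first, T[0,1] = -(-1.1)/(-2.1) = -0.5238; later rows by forward substitution.
  T[0,:] = [+0.0000, -0.5238, +1.7143, +0.1429]
  T[1,:] = [+0.0000, +0.4286, -0.4935, -0.8214]
  T[2,:] = [+0.0000, +0.7738, -1.7938, -0.0335]
  T[3,:] = [+0.0000, -0.0352, +0.1650, -0.7477]
moduli |λ_i(T)| = 1.6582, 0.6693, 0.2145, 0.0000.
ρ(T) = max|λ| = 1.6582; 1.6582 > 1, so it fails to converge.

1.6582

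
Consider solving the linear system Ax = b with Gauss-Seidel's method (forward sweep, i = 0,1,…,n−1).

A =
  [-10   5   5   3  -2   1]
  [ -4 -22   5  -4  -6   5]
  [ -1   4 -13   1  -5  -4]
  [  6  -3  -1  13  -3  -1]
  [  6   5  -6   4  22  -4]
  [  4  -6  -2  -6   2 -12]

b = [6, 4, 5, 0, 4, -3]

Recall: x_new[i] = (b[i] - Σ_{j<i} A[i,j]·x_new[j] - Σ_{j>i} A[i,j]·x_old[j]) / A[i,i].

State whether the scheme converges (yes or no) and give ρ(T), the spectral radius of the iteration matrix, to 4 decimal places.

Diagonal D = diag(-10, -22, -13, 13, 22, -12); L, U strict lower/upper.
T_GS = -(D+L)⁻¹U: row 0 first, T[0,4] = -(-2)/(-10) = -0.2000; later rows by forward substitution.
  T[0,:] = [+0.0000 +0.5000 +0.5000 +0.3000 -0.2000 +0.1000]
  T[1,:] = [+0.0000 -0.0909 +0.1364 -0.2364 -0.2364 +0.2091]
  T[2,:] = [+0.0000 -0.0664 +0.0035 -0.0189 -0.4420 -0.2510]
  T[3,:] = [+0.0000 -0.2569 -0.1990 -0.1945 +0.2345 +0.0597]
  T[4,:] = [+0.0000 -0.0871 -0.1302 +0.0021 -0.0549 +0.0277]
  T[5,:] = [+0.0000 +0.3371 +0.1757 +0.3189 -0.0012 -0.0546]
|λ(T)| sorted: 0.5442, 0.2328, 0.1843, 0.1843, 0.0284, 0.0000.
spectral radius ρ = 0.5442; 0.5442 < 1, so it converges for any x₀.

yes, ρ = 0.5442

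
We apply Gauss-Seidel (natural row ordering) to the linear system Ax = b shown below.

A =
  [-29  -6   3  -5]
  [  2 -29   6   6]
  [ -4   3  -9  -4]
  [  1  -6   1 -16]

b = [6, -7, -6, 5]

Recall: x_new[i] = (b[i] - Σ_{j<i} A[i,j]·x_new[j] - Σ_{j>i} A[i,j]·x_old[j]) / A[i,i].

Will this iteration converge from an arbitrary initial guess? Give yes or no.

Let D = diag(-29, -29, -9, -16); L, U the strict triangles.
T_GS = -(D+L)⁻¹U: row 0 first, T[0,3] = -(-5)/(-29) = -0.1724; later rows by forward substitution.
  T[0,:] = [+0.0000 -0.2069 +0.1034 -0.1724]
  T[1,:] = [+0.0000 -0.0143 +0.2140 +0.1950]
  T[2,:] = [+0.0000 +0.0872 +0.0254 -0.3028]
  T[3,:] = [+0.0000 -0.0021 -0.0722 -0.1028]
|roots of det(T-λI)|: 0.2429, 0.1786, 0.0274, 0.0000.
ρ(T) = max|λ| = 0.2429; 0.2429 < 1 ⇒ converges.

yes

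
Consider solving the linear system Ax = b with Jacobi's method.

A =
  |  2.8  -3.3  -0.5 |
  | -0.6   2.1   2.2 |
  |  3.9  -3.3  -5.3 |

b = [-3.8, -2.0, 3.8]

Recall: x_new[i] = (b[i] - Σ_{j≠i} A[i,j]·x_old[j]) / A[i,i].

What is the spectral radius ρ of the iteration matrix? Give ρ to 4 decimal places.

A = D + L + U where D = diag(2.8, 2.1, -5.3).
T_J = -D⁻¹(L+U): T[2,1] = -(-3.3)/(-5.3) = -0.6226; T[2,2] = 0.
  T[0,:] = [+0.0000  +1.1786  +0.1786]
  T[1,:] = [+0.2857  +0.0000  -1.0476]
  T[2,:] = [+0.7358  -0.6226  +0.0000]
moduli |λ_i(T)| = 1.3483, 0.8351, 0.8351.
ρ = 1.3483; 1.3483 > 1: divergent.

1.3483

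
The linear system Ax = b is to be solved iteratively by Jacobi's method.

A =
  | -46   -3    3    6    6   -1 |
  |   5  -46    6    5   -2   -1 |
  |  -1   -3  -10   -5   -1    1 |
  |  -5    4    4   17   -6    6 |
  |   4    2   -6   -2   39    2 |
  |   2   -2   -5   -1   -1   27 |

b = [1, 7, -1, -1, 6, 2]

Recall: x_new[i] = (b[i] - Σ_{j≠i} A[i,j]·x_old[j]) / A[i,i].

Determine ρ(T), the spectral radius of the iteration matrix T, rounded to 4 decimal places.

Diagonal D = diag(-46, -46, -10, 17, 39, 27); L, U strict lower/upper.
Jacobi: T = -D⁻¹(L+U), T[4,2] = -(-6)/(39) = +0.1538; T[4,4] = 0.
  T[0,:] = [+0.0000 -0.0652 +0.0652 +0.1304 +0.1304 -0.0217]
  T[1,:] = [+0.1087 +0.0000 +0.1304 +0.1087 -0.0435 -0.0217]
  T[2,:] = [-0.1000 -0.3000 +0.0000 -0.5000 -0.1000 +0.1000]
  T[3,:] = [+0.2941 -0.2353 -0.2353 +0.0000 +0.3529 -0.3529]
  T[4,:] = [-0.1026 -0.0513 +0.1538 +0.0513 +0.0000 -0.0513]
  T[5,:] = [-0.0741 +0.0741 +0.1852 +0.0370 +0.0370 +0.0000]
moduli |λ_i(T)| = 0.4098, 0.2903, 0.2110, 0.2110, 0.1761, 0.1761.
ρ = 0.4098; 0.4098 < 1: convergent.

0.4098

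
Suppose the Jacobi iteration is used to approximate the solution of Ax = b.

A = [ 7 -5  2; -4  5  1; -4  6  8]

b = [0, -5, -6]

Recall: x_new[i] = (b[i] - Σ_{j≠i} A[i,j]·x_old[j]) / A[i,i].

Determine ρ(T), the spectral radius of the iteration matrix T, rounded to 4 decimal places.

Split A = D + L + U, D = diag(7, 5, 8).
Jacobi: T = -D⁻¹(L+U), T[1,2] = -(1)/(5) = -0.2000; T[1,1] = 0.
  T[0,:] = [+0.0000, +0.7143, -0.2857]
  T[1,:] = [+0.8000, +0.0000, -0.2000]
  T[2,:] = [+0.5000, -0.7500, +0.0000]
eigenvalue magnitudes: 0.8356, 0.6521, 0.1835.
spectral radius ρ = 0.8356; 0.8356 < 1: convergent.

0.8356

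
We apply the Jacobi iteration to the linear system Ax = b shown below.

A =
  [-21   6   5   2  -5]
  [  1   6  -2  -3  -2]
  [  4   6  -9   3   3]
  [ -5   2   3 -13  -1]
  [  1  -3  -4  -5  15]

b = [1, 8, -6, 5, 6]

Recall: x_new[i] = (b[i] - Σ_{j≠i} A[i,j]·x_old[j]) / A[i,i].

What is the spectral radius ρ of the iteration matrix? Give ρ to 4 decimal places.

0.8261

Split A = D + L + U, D = diag(-21, 6, -9, -13, 15).
Jacobi T = -D⁻¹(L+U): T[1,0] = -(1)/(6) = -0.1667; T[1,1] = 0.
  T[0,:] = [+0.0000 +0.2857 +0.2381 +0.0952 -0.2381]
  T[1,:] = [-0.1667 +0.0000 +0.3333 +0.5000 +0.3333]
  T[2,:] = [+0.4444 +0.6667 +0.0000 +0.3333 +0.3333]
  T[3,:] = [-0.3846 +0.1538 +0.2308 +0.0000 -0.0769]
  T[4,:] = [-0.0667 +0.2000 +0.2667 +0.3333 +0.0000]
|λ(T)| sorted: 0.8261, 0.4283, 0.4283, 0.1713, 0.1489.
spectral radius ρ = 0.8261; 0.8261 < 1 ⇒ converges.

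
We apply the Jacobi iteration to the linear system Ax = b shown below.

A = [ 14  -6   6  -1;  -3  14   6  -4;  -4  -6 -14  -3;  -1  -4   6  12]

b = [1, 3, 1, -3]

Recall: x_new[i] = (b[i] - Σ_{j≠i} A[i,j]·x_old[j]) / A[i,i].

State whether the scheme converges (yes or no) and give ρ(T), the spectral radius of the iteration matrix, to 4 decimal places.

yes, ρ = 0.9264

Diagonal D = diag(14, 14, -14, 12); L, U strict lower/upper.
Jacobi T = -D⁻¹(L+U): T[2,1] = -(-6)/(-14) = -0.4286; T[2,2] = 0.
  T[0,:] = [+0.0000 +0.4286 -0.4286 +0.0714]
  T[1,:] = [+0.2143 +0.0000 -0.4286 +0.2857]
  T[2,:] = [-0.2857 -0.4286 +0.0000 -0.2143]
  T[3,:] = [+0.0833 +0.3333 -0.5000 +0.0000]
|eigenvalues of T|: 0.9264, 0.4286, 0.4019, 0.0959.
ρ(T) = max|λ| = 0.9264; 0.9264 < 1: convergent.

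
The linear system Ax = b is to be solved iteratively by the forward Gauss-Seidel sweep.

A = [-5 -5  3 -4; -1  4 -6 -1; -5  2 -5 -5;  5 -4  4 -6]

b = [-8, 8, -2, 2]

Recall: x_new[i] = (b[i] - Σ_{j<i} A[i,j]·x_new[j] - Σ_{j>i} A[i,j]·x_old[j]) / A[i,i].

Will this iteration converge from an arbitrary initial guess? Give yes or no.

Let D = diag(-5, 4, -5, -6); L, U the strict triangles.
GS T = -(D+L)⁻¹U: row 0 first, T[0,1] = -(-5)/(-5) = -1.0000; later rows by forward substitution.
  T[0,:] = [+0.0000 -1.0000 +0.6000 -0.8000]
  T[1,:] = [+0.0000 -0.2500 +1.6500 +0.0500]
  T[2,:] = [+0.0000 +0.9000 +0.0600 -0.1800]
  T[3,:] = [+0.0000 -0.0667 -0.5600 -0.8200]
moduli |λ_i(T)| = 1.4024, 1.1605, 0.7681, 0.0000.
ρ = 1.4024; 1.4024 > 1: divergent.

no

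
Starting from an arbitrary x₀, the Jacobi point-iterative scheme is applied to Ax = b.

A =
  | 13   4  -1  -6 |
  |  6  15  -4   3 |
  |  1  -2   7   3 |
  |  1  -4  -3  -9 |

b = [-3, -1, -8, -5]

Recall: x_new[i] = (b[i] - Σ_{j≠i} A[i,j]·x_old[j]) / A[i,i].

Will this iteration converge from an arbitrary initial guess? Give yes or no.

yes

Write A = D+L+U with D = diag(13, 15, 7, -9).
Jacobi: T = -D⁻¹(L+U), T[1,3] = -(3)/(15) = -0.2000; T[1,1] = 0.
  T[0,:] = [+0.0000 -0.3077 +0.0769 +0.4615]
  T[1,:] = [-0.4000 +0.0000 +0.2667 -0.2000]
  T[2,:] = [-0.1429 +0.2857 +0.0000 -0.4286]
  T[3,:] = [+0.1111 -0.4444 -0.3333 +0.0000]
|roots of det(T-λI)|: 0.8336, 0.4444, 0.4444, 0.0326.
ρ = 0.8336; 0.8336 < 1 ⇒ converges.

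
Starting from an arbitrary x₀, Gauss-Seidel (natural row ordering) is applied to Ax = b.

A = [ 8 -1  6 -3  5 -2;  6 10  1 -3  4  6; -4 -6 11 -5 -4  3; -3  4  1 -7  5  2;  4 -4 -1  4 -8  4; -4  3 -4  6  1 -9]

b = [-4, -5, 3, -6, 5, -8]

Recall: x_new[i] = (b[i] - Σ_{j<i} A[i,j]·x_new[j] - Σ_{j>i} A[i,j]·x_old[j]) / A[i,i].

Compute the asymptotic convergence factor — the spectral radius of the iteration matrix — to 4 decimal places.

Write A = D+L+U with D = diag(8, 10, 11, -7, -8, -9).
Gauss-Seidel: T = -(D+L)⁻¹U, row 0 first, T[0,1] = -(-1)/(8) = +0.1250; later rows by forward substitution.
  T[0,:] = [+0.0000, +0.1250, -0.7500, +0.3750, -0.6250, +0.2500]
  T[1,:] = [+0.0000, -0.0750, +0.3500, +0.0750, -0.0250, -0.7500]
  T[2,:] = [+0.0000, +0.0045, -0.0818, +0.6318, +0.1227, -0.5909]
  T[3,:] = [+0.0000, -0.0958, +0.5097, -0.0276, +0.9854, -0.3344]
  T[4,:] = [+0.0000, +0.0515, -0.2849, +0.0572, +0.1774, +0.9067]
  T[5,:] = [+0.0000, -0.1407, +0.7945, -0.4345, +0.8915, -0.2207]
|λ(T)| sorted: 1.1994, 0.8011, 0.2897, 0.2897, 0.0112, 0.0000.
ρ(T) = max|λ| = 1.1994; 1.1994 > 1 ⇒ diverges.

1.1994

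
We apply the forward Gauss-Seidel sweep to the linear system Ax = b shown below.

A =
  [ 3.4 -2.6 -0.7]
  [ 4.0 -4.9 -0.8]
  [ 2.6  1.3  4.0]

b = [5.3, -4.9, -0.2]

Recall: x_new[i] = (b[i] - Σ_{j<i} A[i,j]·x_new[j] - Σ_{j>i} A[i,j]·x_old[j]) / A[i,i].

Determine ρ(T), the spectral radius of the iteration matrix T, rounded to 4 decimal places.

0.6198

A = D + L + U where D = diag(3.4, -4.9, 4).
Gauss-Seidel: T = -(D+L)⁻¹U, row 0 first, T[0,2] = -(-0.7)/(3.4) = +0.2059; later rows by forward substitution.
  T[0,:] = [+0.0000, +0.7647, +0.2059]
  T[1,:] = [+0.0000, +0.6242, +0.0048]
  T[2,:] = [+0.0000, -0.6999, -0.1354]
|eigenvalues of T|: 0.6198, 0.1309, 0.0000.
spectral radius ρ = 0.6198; 0.6198 < 1 ⇒ converges.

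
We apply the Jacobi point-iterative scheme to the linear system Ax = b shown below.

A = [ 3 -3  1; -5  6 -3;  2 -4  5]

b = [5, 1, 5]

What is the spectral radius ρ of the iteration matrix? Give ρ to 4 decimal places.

Let D = diag(3, 6, 5); L, U the strict triangles.
T_J = -D⁻¹(L+U): T[0,2] = -(1)/(3) = -0.3333; T[0,0] = 0.
  T[0,:] = [+0.0000 +1.0000 -0.3333]
  T[1,:] = [+0.8333 +0.0000 +0.5000]
  T[2,:] = [-0.4000 +0.8000 +0.0000]
eigenvalue magnitudes: 1.3005, 0.9636, 0.3369.
spectral radius ρ = 1.3005; 1.3005 > 1: divergent.

1.3005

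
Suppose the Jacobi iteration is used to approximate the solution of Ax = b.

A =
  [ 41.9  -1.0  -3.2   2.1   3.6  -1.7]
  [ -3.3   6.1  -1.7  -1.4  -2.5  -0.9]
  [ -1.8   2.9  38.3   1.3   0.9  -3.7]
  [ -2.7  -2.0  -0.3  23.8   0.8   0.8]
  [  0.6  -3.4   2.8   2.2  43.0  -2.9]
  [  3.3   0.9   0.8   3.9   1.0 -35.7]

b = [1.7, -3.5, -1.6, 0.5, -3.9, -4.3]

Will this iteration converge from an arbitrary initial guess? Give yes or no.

yes

Split A = D + L + U, D = diag(41.9, 6.1, 38.3, 23.8, 43, -35.7).
Jacobi: T = -D⁻¹(L+U), T[0,2] = -(-3.2)/(41.9) = +0.0764; T[0,0] = 0.
  T[0,:] = [+0.0000, +0.0239, +0.0764, -0.0501, -0.0859, +0.0406]
  T[1,:] = [+0.5410, +0.0000, +0.2787, +0.2295, +0.4098, +0.1475]
  T[2,:] = [+0.0470, -0.0757, +0.0000, -0.0339, -0.0235, +0.0966]
  T[3,:] = [+0.1134, +0.0840, +0.0126, +0.0000, -0.0336, -0.0336]
  T[4,:] = [-0.0140, +0.0791, -0.0651, -0.0512, +0.0000, +0.0674]
  T[5,:] = [+0.0924, +0.0252, +0.0224, +0.1092, +0.0280, +0.0000]
|λ(T)| sorted: 0.2692, 0.2008, 0.2008, 0.1115, 0.1115, 0.0961.
ρ(T) = max|λ| = 0.2692; 0.2692 < 1 ⇒ converges.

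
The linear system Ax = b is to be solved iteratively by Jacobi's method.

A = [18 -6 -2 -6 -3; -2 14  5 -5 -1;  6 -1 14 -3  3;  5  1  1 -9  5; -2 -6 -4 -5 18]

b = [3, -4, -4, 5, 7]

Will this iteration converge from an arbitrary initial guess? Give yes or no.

Split A = D + L + U, D = diag(18, 14, 14, -9, 18).
Jacobi T = -D⁻¹(L+U): T[0,3] = -(-6)/(18) = +0.3333; T[0,0] = 0.
  T[0,:] = [+0.0000 +0.3333 +0.1111 +0.3333 +0.1667]
  T[1,:] = [+0.1429 +0.0000 -0.3571 +0.3571 +0.0714]
  T[2,:] = [-0.4286 +0.0714 +0.0000 +0.2143 -0.2143]
  T[3,:] = [+0.5556 +0.1111 +0.1111 +0.0000 +0.5556]
  T[4,:] = [+0.1111 +0.3333 +0.2222 +0.2778 +0.0000]
eigenvalue magnitudes: 0.8428, 0.5326, 0.5326, 0.1511, 0.0660.
ρ = 0.8428; 0.8428 < 1 ⇒ converges.

yes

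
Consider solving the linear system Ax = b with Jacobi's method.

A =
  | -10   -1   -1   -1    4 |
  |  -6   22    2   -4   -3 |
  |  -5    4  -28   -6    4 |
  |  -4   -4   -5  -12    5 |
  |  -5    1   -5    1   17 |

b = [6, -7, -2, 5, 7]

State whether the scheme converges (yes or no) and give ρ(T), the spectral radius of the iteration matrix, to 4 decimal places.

yes, ρ = 0.6183

A = D + L + U where D = diag(-10, 22, -28, -12, 17).
Jacobi: T = -D⁻¹(L+U), T[1,4] = -(-3)/(22) = +0.1364; T[1,1] = 0.
  T[0,:] = [+0.0000  -0.1000  -0.1000  -0.1000  +0.4000]
  T[1,:] = [+0.2727  +0.0000  -0.0909  +0.1818  +0.1364]
  T[2,:] = [-0.1786  +0.1429  +0.0000  -0.2143  +0.1429]
  T[3,:] = [-0.3333  -0.3333  -0.4167  +0.0000  +0.4167]
  T[4,:] = [+0.2941  -0.0588  +0.2941  -0.0588  +0.0000]
|eigenvalues of T|: 0.6183, 0.4081, 0.3604, 0.3604, 0.0002.
ρ = 0.6183; 0.6183 < 1, so it converges for any x₀.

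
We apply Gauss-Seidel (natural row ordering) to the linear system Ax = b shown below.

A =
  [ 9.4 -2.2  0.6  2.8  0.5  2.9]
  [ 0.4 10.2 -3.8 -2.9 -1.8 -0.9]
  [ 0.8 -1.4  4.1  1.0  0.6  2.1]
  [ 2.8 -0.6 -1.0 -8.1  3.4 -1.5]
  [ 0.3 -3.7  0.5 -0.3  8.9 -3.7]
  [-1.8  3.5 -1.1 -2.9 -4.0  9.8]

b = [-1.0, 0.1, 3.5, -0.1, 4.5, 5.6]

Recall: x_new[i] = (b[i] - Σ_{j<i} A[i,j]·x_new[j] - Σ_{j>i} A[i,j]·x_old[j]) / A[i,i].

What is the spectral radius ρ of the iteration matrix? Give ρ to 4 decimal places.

0.5601

Let D = diag(9.4, 10.2, 4.1, -8.1, 8.9, 9.8); L, U the strict triangles.
T_GS = -(D+L)⁻¹U: row 0 first, T[0,1] = -(-2.2)/(9.4) = +0.2340; later rows by forward substitution.
  T[0,:] = [+0.0000, +0.2340, -0.0638, -0.2979, -0.0532, -0.3085]
  T[1,:] = [+0.0000, -0.0092, +0.3751, +0.2960, +0.1786, +0.1003]
  T[2,:] = [+0.0000, -0.0488, +0.1405, -0.0847, -0.0750, -0.4177]
  T[3,:] = [+0.0000, +0.0876, -0.0672, -0.1144, +0.3974, -0.2477]
  T[4,:] = [+0.0000, -0.0060, +0.1479, +0.1340, +0.0936, +0.4830]
  T[5,:] = [+0.0000, +0.0643, -0.0894, -0.1491, +0.0739, -0.0156]
|λ(T)| sorted: 0.5601, 0.2679, 0.2679, 0.1302, 0.1302, 0.0000.
spectral radius ρ = 0.5601; 0.5601 < 1 ⇒ converges.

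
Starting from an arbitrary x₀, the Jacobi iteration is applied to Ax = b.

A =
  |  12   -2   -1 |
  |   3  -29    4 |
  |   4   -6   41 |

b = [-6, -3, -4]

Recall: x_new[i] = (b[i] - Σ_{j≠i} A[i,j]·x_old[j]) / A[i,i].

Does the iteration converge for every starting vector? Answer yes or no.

Let D = diag(12, -29, 41); L, U the strict triangles.
Jacobi: T = -D⁻¹(L+U), T[2,0] = -(4)/(41) = -0.0976; T[2,2] = 0.
  T[0,:] = [+0.0000, +0.1667, +0.0833]
  T[1,:] = [+0.1034, +0.0000, +0.1379]
  T[2,:] = [-0.0976, +0.1463, +0.0000]
|roots of det(T-λI)|: 0.1859, 0.1510, 0.0350.
spectral radius ρ = 0.1859; 0.1859 < 1 ⇒ converges.

yes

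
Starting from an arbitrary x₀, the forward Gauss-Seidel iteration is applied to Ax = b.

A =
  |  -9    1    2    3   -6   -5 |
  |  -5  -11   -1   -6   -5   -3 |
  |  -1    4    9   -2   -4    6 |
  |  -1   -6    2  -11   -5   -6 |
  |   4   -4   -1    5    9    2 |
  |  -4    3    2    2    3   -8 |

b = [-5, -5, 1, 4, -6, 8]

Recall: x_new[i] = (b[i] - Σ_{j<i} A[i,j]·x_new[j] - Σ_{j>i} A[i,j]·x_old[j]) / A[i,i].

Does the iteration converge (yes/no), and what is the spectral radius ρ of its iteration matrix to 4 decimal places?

no, ρ = 1.2753

Split A = D + L + U, D = diag(-9, -11, 9, -11, 9, -8).
T_GS = -(D+L)⁻¹U: row 0 first, T[0,1] = -(1)/(-9) = +0.1111; later rows by forward substitution.
  T[0,:] = [+0.0000  +0.1111  +0.2222  +0.3333  -0.6667  -0.5556]
  T[1,:] = [+0.0000  -0.0505  -0.1919  -0.6970  -0.1515  -0.0202]
  T[2,:] = [+0.0000  +0.0348  +0.1100  +0.5690  +0.4377  -0.7194]
  T[3,:] = [+0.0000  +0.0238  +0.1045  +0.4533  -0.2317  -0.6147]
  T[4,:] = [+0.0000  -0.0812  -0.2299  -0.6465  +0.4063  +0.2773]
  T[5,:] = [+0.0000  -0.0903  -0.2157  -0.4149  +0.4804  +0.0407]
|eigenvalues of T|: 1.2753, 0.2503, 0.2503, 0.0723, 0.0196, 0.0000.
ρ(T) = max|λ| = 1.2753; 1.2753 > 1, so it fails to converge.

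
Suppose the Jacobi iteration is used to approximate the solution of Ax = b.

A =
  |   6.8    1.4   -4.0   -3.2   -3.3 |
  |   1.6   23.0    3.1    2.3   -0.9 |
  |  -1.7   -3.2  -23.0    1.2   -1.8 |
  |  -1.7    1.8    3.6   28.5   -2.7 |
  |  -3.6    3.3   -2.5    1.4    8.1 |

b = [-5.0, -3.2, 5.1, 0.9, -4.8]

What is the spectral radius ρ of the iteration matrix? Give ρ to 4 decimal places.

0.4472

Diagonal D = diag(6.8, 23, -23, 28.5, 8.1); L, U strict lower/upper.
Jacobi T = -D⁻¹(L+U): T[1,4] = -(-0.9)/(23) = +0.0391; T[1,1] = 0.
  T[0,:] = [+0.0000, -0.2059, +0.5882, +0.4706, +0.4853]
  T[1,:] = [-0.0696, +0.0000, -0.1348, -0.1000, +0.0391]
  T[2,:] = [-0.0739, -0.1391, +0.0000, +0.0522, -0.0783]
  T[3,:] = [+0.0596, -0.0632, -0.1263, +0.0000, +0.0947]
  T[4,:] = [+0.4444, -0.4074, +0.3086, -0.1728, +0.0000]
|eigenvalues of T|: 0.4472, 0.3256, 0.3256, 0.2078, 0.2078.
ρ(T) = max|λ| = 0.4472; 0.4472 < 1: convergent.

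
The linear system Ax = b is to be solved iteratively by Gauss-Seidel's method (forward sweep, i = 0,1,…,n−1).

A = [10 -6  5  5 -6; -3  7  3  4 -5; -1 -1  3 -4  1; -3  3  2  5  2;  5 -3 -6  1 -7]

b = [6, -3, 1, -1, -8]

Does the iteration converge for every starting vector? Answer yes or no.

Let D = diag(10, 7, 3, 5, -7); L, U the strict triangles.
Gauss-Seidel: T = -(D+L)⁻¹U, row 0 first, T[0,2] = -(5)/(10) = -0.5000; later rows by forward substitution.
  T[0,:] = [+0.0000 +0.6000 -0.5000 -0.5000 +0.6000]
  T[1,:] = [+0.0000 +0.2571 -0.6429 -0.7857 +0.9714]
  T[2,:] = [+0.0000 +0.2857 -0.3810 +0.9048 +0.1905]
  T[3,:] = [+0.0000 +0.0914 +0.2381 -0.1905 -0.6990]
  T[4,:] = [+0.0000 +0.0865 +0.2789 -0.8231 -0.2509]
eigenvalue magnitudes: 1.2850, 0.5093, 0.3869, 0.3869, 0.0000.
spectral radius ρ = 1.2850; 1.2850 > 1, so it fails to converge.

no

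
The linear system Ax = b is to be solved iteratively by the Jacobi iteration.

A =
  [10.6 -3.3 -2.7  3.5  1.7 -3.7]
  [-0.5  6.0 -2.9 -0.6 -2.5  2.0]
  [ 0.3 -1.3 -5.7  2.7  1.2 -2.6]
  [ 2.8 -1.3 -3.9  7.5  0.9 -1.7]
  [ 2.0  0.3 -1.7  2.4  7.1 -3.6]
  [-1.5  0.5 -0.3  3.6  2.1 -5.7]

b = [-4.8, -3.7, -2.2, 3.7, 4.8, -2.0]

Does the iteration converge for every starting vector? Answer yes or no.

no

Split A = D + L + U, D = diag(10.6, 6, -5.7, 7.5, 7.1, -5.7).
Jacobi T = -D⁻¹(L+U): T[0,1] = -(-3.3)/(10.6) = +0.3113; T[0,0] = 0.
  T[0,:] = [+0.0000, +0.3113, +0.2547, -0.3302, -0.1604, +0.3491]
  T[1,:] = [+0.0833, +0.0000, +0.4833, +0.1000, +0.4167, -0.3333]
  T[2,:] = [+0.0526, -0.2281, +0.0000, +0.4737, +0.2105, -0.4561]
  T[3,:] = [-0.3733, +0.1733, +0.5200, +0.0000, -0.1200, +0.2267]
  T[4,:] = [-0.2817, -0.0423, +0.2394, -0.3380, +0.0000, +0.5070]
  T[5,:] = [-0.2632, +0.0877, -0.0526, +0.6316, +0.3684, +0.0000]
|eigenvalues of T|: 1.1609, 0.4223, 0.4223, 0.4033, 0.4033, 0.1343.
spectral radius ρ = 1.1609; 1.1609 > 1, so it fails to converge.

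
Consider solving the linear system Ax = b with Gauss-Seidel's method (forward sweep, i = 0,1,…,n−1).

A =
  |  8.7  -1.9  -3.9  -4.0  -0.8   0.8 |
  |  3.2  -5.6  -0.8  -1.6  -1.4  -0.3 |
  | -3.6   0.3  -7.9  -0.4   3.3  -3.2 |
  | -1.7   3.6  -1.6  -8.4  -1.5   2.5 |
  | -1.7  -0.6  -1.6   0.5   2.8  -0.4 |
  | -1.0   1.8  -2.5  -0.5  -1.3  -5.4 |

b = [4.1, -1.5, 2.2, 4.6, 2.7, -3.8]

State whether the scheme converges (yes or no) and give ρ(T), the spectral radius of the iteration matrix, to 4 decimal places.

Diagonal D = diag(8.7, -5.6, -7.9, -8.4, 2.8, -5.4); L, U strict lower/upper.
T_GS = -(D+L)⁻¹U: row 0 first, T[0,5] = -(0.8)/(8.7) = -0.0920; later rows by forward substitution.
  T[0,:] = [+0.0000 +0.2184 +0.4483 +0.4598 +0.0920 -0.0920]
  T[1,:] = [+0.0000 +0.1248 +0.1133 -0.0230 -0.1975 -0.1061]
  T[2,:] = [+0.0000 -0.0948 -0.2000 -0.2610 +0.3683 -0.3672]
  T[3,:] = [+0.0000 +0.0273 -0.0041 -0.0532 -0.3520 +0.3407]
  T[4,:] = [+0.0000 +0.1003 +0.1829 +0.1346 +0.2868 -0.2064]
  T[5,:] = [+0.0000 +0.0184 +0.0037 +0.0006 -0.2898 +0.1698]
|λ(T)| sorted: 0.5410, 0.1661, 0.1661, 0.1456, 0.0034, 0.0000.
spectral radius ρ = 0.5410; 0.5410 < 1 ⇒ converges.

yes, ρ = 0.5410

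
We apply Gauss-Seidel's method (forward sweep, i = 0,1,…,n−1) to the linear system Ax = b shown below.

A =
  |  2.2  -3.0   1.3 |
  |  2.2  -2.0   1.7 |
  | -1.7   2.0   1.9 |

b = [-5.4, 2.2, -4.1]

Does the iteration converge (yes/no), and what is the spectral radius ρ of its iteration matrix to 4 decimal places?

no, ρ = 1.4675

Diagonal D = diag(2.2, -2, 1.9); L, U strict lower/upper.
GS T = -(D+L)⁻¹U: row 0 first, T[0,1] = -(-3)/(2.2) = +1.3636; later rows by forward substitution.
  T[0,:] = [+0.0000  +1.3636  -0.5909]
  T[1,:] = [+0.0000  +1.5000  +0.2000]
  T[2,:] = [+0.0000  -0.3589  -0.7392]
|λ(T)| sorted: 1.4675, 0.7067, 0.0000.
ρ = 1.4675; 1.4675 > 1: divergent.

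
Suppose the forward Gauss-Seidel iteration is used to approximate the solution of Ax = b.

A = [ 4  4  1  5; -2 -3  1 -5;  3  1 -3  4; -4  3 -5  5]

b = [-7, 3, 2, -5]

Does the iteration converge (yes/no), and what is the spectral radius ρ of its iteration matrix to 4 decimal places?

Write A = D+L+U with D = diag(4, -3, -3, 5).
GS T = -(D+L)⁻¹U: row 0 first, T[0,2] = -(1)/(4) = -0.2500; later rows by forward substitution.
  T[0,:] = [+0.0000  -1.0000  -0.2500  -1.2500]
  T[1,:] = [+0.0000  +0.6667  +0.5000  -0.8333]
  T[2,:] = [+0.0000  -0.7778  -0.0833  -0.1944]
  T[3,:] = [+0.0000  -1.9778  -0.5833  -0.6944]
|roots of det(T-λI)|: 1.4957, 1.1838, 0.2008, 0.0000.
ρ = 1.4957; 1.4957 > 1: divergent.

no, ρ = 1.4957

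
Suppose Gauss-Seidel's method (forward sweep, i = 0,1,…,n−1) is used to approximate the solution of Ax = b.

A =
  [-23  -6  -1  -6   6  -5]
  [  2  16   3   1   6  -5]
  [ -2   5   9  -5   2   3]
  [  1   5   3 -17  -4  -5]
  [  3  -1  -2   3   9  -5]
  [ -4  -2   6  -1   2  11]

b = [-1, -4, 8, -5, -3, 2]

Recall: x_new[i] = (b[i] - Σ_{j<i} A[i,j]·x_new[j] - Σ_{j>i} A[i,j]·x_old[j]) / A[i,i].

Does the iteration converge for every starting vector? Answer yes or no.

yes

A = D + L + U where D = diag(-23, 16, 9, -17, 9, 11).
Gauss-Seidel: T = -(D+L)⁻¹U, row 0 first, T[0,1] = -(-6)/(-23) = -0.2609; later rows by forward substitution.
  T[0,:] = [+0.0000, -0.2609, -0.0435, -0.2609, +0.2609, -0.2174]
  T[1,:] = [+0.0000, +0.0326, -0.1821, -0.0299, -0.4076, +0.3397]
  T[2,:] = [+0.0000, -0.0761, +0.0915, +0.5142, +0.0622, -0.5704]
  T[3,:] = [+0.0000, -0.0192, -0.0400, +0.0666, -0.3289, -0.3077]
  T[4,:] = [+0.0000, +0.0801, +0.0279, +0.1757, -0.0088, +0.6416]
  T[5,:] = [+0.0000, -0.0637, -0.1075, -0.4067, -0.0415, +0.1492]
|λ(T)| sorted: 0.6334, 0.4421, 0.4421, 0.1025, 0.1018, 0.0000.
spectral radius ρ = 0.6334; 0.6334 < 1 ⇒ converges.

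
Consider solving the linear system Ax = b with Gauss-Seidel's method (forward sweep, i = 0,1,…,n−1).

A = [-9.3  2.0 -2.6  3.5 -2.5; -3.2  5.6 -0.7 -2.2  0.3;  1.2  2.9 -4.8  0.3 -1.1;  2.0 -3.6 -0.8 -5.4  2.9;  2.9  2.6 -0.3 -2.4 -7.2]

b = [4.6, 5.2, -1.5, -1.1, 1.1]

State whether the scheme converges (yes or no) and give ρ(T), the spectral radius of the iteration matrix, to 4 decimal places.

yes, ρ = 0.8587

Diagonal D = diag(-9.3, 5.6, -4.8, -5.4, -7.2); L, U strict lower/upper.
Gauss-Seidel: T = -(D+L)⁻¹U, row 0 first, T[0,2] = -(-2.6)/(-9.3) = -0.2796; later rows by forward substitution.
  T[0,:] = [+0.0000  +0.2151  -0.2796  +0.3763  -0.2688]
  T[1,:] = [+0.0000  +0.1229  -0.0348  +0.6079  -0.2072]
  T[2,:] = [+0.0000  +0.1280  -0.0909  +0.5239  -0.4215]
  T[3,:] = [+0.0000  -0.0212  -0.0669  -0.3435  +0.6380]
  T[4,:] = [+0.0000  +0.1327  -0.0991  +0.4638  -0.3782]
|λ(T)| sorted: 0.8587, 0.2454, 0.0415, 0.0415, 0.0000.
ρ(T) = max|λ| = 0.8587; 0.8587 < 1: convergent.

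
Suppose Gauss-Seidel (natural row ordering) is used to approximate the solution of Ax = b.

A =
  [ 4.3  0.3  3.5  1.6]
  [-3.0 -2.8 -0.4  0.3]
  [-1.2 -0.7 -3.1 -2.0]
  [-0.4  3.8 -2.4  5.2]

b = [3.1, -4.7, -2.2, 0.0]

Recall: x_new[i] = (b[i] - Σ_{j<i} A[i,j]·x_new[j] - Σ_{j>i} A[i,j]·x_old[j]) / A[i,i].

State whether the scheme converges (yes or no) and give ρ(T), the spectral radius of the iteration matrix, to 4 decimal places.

Let D = diag(4.3, -2.8, -3.1, 5.2); L, U the strict triangles.
Gauss-Seidel: T = -(D+L)⁻¹U, row 0 first, T[0,2] = -(3.5)/(4.3) = -0.8140; later rows by forward substitution.
  T[0,:] = [+0.0000, -0.0698, -0.8140, -0.3721]
  T[1,:] = [+0.0000, +0.0748, +0.7292, +0.5058]
  T[2,:] = [+0.0000, +0.0101, +0.1504, -0.6153]
  T[3,:] = [+0.0000, -0.0553, -0.5261, -0.6823]
eigenvalue magnitudes: 0.9344, 0.4762, 0.0011, 0.0000.
ρ = 0.9344; 0.9344 < 1 ⇒ converges.

yes, ρ = 0.9344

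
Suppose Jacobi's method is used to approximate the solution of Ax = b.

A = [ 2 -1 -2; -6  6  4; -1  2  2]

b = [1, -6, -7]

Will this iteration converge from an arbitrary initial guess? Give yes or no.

no

Split A = D + L + U, D = diag(2, 6, 2).
Jacobi T = -D⁻¹(L+U): T[2,1] = -(2)/(2) = -1.0000; T[2,2] = 0.
  T[0,:] = [+0.0000  +0.5000  +1.0000]
  T[1,:] = [+1.0000  +0.0000  -0.6667]
  T[2,:] = [+0.5000  -1.0000  +0.0000]
moduli |λ_i(T)| = 1.5547, 0.8663, 0.8663.
ρ = 1.5547; 1.5547 > 1 ⇒ diverges.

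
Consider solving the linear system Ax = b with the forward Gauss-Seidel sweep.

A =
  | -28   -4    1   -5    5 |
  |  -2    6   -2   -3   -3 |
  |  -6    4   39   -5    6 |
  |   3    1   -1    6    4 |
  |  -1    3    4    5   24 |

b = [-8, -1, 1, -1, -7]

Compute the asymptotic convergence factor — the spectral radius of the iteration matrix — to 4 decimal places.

Let D = diag(-28, 6, 39, 6, 24); L, U the strict triangles.
T_GS = -(D+L)⁻¹U: row 0 first, T[0,3] = -(-5)/(-28) = -0.1786; later rows by forward substitution.
  T[0,:] = [+0.0000, -0.1429, +0.0357, -0.1786, +0.1786]
  T[1,:] = [+0.0000, -0.0476, +0.3452, +0.4405, +0.5595]
  T[2,:] = [+0.0000, -0.0171, -0.0299, +0.0556, -0.1838]
  T[3,:] = [+0.0000, +0.0765, -0.0804, +0.0251, -0.8798]
  T[4,:] = [+0.0000, -0.0131, -0.0199, -0.0770, +0.1514]
eigenvalue magnitudes: 0.3933, 0.2092, 0.0454, 0.0454, 0.0000.
ρ = 0.3933; 0.3933 < 1, so it converges for any x₀.

0.3933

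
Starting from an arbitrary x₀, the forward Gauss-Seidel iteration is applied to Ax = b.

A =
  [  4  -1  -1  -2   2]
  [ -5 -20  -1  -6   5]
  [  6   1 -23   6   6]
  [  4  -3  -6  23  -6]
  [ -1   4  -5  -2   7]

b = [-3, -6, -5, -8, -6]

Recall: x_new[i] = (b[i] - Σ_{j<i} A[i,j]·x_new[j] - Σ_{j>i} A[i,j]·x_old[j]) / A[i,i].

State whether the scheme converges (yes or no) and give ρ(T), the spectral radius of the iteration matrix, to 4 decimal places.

yes, ρ = 0.6095

Let D = diag(4, -20, -23, 23, 7); L, U the strict triangles.
GS T = -(D+L)⁻¹U: row 0 first, T[0,1] = -(-1)/(4) = +0.2500; later rows by forward substitution.
  T[0,:] = [+0.0000 +0.2500 +0.2500 +0.5000 -0.5000]
  T[1,:] = [+0.0000 -0.0625 -0.1125 -0.4250 +0.3750]
  T[2,:] = [+0.0000 +0.0625 +0.0603 +0.3728 +0.1467]
  T[3,:] = [+0.0000 -0.0353 -0.0424 -0.0451 +0.4350]
  T[4,:] = [+0.0000 +0.1060 +0.1310 +0.5677 -0.0566]
|λ(T)| sorted: 0.6095, 0.4860, 0.0323, 0.0127, 0.0000.
ρ(T) = max|λ| = 0.6095; 0.6095 < 1, so it converges for any x₀.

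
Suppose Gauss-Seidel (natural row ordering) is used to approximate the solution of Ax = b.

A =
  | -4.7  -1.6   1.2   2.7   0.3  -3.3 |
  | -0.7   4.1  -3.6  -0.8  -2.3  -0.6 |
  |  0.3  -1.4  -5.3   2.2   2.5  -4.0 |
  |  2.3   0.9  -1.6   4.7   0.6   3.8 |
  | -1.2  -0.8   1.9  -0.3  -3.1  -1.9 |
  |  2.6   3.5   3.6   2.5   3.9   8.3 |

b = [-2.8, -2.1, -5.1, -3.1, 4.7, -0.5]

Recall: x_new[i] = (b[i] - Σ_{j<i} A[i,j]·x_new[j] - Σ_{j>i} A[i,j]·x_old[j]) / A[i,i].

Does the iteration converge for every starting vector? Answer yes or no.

no

Write A = D+L+U with D = diag(-4.7, 4.1, -5.3, 4.7, -3.1, 8.3).
T_GS = -(D+L)⁻¹U: row 0 first, T[0,4] = -(0.3)/(-4.7) = +0.0638; later rows by forward substitution.
  T[0,:] = [+0.0000  -0.3404  +0.2553  +0.5745  +0.0638  -0.7021]
  T[1,:] = [+0.0000  -0.0581  +0.9216  +0.2932  +0.5719  +0.0265]
  T[2,:] = [+0.0000  -0.0039  -0.2290  +0.3702  +0.3243  -0.8015]
  T[3,:] = [+0.0000  +0.1764  -0.3794  -0.2113  -0.1580  -0.7428]
  T[4,:] = [+0.0000  +0.1273  -0.4403  -0.0507  +0.0417  -0.7673]
  T[5,:] = [+0.0000  +0.0199  -0.0481  -0.3767  -0.3738  +1.1407]
|eigenvalues of T|: 1.4315, 0.5642, 0.5642, 0.1383, 0.0483, 0.0000.
spectral radius ρ = 1.4315; 1.4315 > 1 ⇒ diverges.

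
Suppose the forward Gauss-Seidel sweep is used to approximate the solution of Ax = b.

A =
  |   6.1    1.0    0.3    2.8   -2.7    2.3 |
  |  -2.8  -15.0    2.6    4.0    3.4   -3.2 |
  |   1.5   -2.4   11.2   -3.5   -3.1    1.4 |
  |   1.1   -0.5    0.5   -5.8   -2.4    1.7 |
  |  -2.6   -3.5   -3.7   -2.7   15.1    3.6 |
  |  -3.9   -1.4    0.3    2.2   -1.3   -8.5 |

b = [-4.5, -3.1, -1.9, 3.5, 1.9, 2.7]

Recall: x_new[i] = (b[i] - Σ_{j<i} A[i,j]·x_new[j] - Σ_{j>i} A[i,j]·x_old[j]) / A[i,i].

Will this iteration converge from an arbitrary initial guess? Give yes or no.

Let D = diag(6.1, -15, 11.2, -5.8, 15.1, -8.5); L, U the strict triangles.
GS T = -(D+L)⁻¹U: row 0 first, T[0,3] = -(2.8)/(6.1) = -0.4590; later rows by forward substitution.
  T[0,:] = [+0.0000  -0.1639  -0.0492  -0.4590  +0.4426  -0.3770]
  T[1,:] = [+0.0000  +0.0306  +0.1825  +0.3523  +0.1440  -0.1430]
  T[2,:] = [+0.0000  +0.0285  +0.0457  +0.4495  +0.2484  -0.1051]
  T[3,:] = [+0.0000  -0.0313  -0.0211  -0.0787  -0.3209  +0.2249]
  T[4,:] = [+0.0000  -0.0197  +0.0413  +0.0987  +0.1131  -0.3220]
  T[5,:] = [+0.0000  +0.0661  -0.0177  +0.1330  -0.3184  +0.3003]
|roots of det(T-λI)|: 0.5652, 0.1789, 0.1789, 0.1490, 0.1490, 0.0000.
ρ(T) = max|λ| = 0.5652; 0.5652 < 1, so it converges for any x₀.

yes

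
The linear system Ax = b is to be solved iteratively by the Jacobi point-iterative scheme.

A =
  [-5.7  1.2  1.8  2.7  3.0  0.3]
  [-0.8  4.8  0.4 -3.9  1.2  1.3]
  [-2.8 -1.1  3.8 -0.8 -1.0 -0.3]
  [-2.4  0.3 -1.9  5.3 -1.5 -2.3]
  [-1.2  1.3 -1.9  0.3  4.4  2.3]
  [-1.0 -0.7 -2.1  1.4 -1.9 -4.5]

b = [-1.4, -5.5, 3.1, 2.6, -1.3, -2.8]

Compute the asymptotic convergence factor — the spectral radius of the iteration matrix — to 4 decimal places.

1.1277

Write A = D+L+U with D = diag(-5.7, 4.8, 3.8, 5.3, 4.4, -4.5).
Jacobi: T = -D⁻¹(L+U), T[2,3] = -(-0.8)/(3.8) = +0.2105; T[2,2] = 0.
  T[0,:] = [+0.0000 +0.2105 +0.3158 +0.4737 +0.5263 +0.0526]
  T[1,:] = [+0.1667 +0.0000 -0.0833 +0.8125 -0.2500 -0.2708]
  T[2,:] = [+0.7368 +0.2895 +0.0000 +0.2105 +0.2632 +0.0789]
  T[3,:] = [+0.4528 -0.0566 +0.3585 +0.0000 +0.2830 +0.4340]
  T[4,:] = [+0.2727 -0.2955 +0.4318 -0.0682 +0.0000 -0.5227]
  T[5,:] = [-0.2222 -0.1556 -0.4667 +0.3111 -0.4222 +0.0000]
|eigenvalues of T|: 1.1277, 0.7834, 0.5499, 0.5499, 0.3285, 0.3285.
spectral radius ρ = 1.1277; 1.1277 > 1 ⇒ diverges.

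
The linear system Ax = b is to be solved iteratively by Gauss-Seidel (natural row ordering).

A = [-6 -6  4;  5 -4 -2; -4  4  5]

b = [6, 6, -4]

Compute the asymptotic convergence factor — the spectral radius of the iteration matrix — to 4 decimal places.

1.2928

Split A = D + L + U, D = diag(-6, -4, 5).
GS T = -(D+L)⁻¹U: row 0 first, T[0,2] = -(4)/(-6) = +0.6667; later rows by forward substitution.
  T[0,:] = [+0.0000, -1.0000, +0.6667]
  T[1,:] = [+0.0000, -1.2500, +0.3333]
  T[2,:] = [+0.0000, +0.2000, +0.2667]
moduli |λ_i(T)| = 1.2928, 0.3094, 0.0000.
spectral radius ρ = 1.2928; 1.2928 > 1: divergent.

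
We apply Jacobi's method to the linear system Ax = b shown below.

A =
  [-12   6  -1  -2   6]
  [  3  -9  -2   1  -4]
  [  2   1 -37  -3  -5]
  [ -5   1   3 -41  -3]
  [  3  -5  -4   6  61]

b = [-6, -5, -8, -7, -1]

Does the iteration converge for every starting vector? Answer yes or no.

yes

Diagonal D = diag(-12, -9, -37, -41, 61); L, U strict lower/upper.
T_J = -D⁻¹(L+U): T[3,4] = -(-3)/(-41) = -0.0732; T[3,3] = 0.
  T[0,:] = [+0.0000 +0.5000 -0.0833 -0.1667 +0.5000]
  T[1,:] = [+0.3333 +0.0000 -0.2222 +0.1111 -0.4444]
  T[2,:] = [+0.0541 +0.0270 +0.0000 -0.0811 -0.1351]
  T[3,:] = [-0.1220 +0.0244 +0.0732 +0.0000 -0.0732]
  T[4,:] = [-0.0492 +0.0820 +0.0656 -0.0984 +0.0000]
eigenvalue magnitudes: 0.3662, 0.2834, 0.2834, 0.1327, 0.0196.
ρ(T) = max|λ| = 0.3662; 0.3662 < 1 ⇒ converges.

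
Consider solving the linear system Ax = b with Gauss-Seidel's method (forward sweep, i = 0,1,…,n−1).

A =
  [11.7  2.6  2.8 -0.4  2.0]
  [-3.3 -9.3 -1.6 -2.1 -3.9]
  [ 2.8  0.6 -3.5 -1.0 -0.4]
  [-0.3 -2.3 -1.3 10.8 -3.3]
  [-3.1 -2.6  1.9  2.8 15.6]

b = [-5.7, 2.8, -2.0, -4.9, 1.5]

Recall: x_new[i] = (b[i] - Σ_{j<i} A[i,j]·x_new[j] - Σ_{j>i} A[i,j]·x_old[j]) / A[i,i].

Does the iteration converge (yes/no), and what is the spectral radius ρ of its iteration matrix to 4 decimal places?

yes, ρ = 0.3416

Split A = D + L + U, D = diag(11.7, -9.3, -3.5, 10.8, 15.6).
GS T = -(D+L)⁻¹U: row 0 first, T[0,4] = -(2)/(11.7) = -0.1709; later rows by forward substitution.
  T[0,:] = [+0.0000 -0.2222 -0.2393 +0.0342 -0.1709]
  T[1,:] = [+0.0000 +0.0789 -0.0871 -0.2379 -0.3587]
  T[2,:] = [+0.0000 -0.1643 -0.2064 -0.2992 -0.3125]
  T[3,:] = [+0.0000 -0.0092 -0.0500 -0.0857 +0.1868]
  T[4,:] = [+0.0000 -0.0094 -0.0280 +0.0190 -0.0892]
|eigenvalues of T|: 0.3416, 0.1608, 0.1099, 0.1099, 0.0000.
ρ(T) = max|λ| = 0.3416; 0.3416 < 1, so it converges for any x₀.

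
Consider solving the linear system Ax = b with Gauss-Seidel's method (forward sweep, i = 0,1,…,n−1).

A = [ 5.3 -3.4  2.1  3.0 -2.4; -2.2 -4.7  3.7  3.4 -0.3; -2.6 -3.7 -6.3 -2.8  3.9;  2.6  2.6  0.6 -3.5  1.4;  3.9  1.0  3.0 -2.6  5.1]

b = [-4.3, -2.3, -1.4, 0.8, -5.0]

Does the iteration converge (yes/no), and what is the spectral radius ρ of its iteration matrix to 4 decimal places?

Let D = diag(5.3, -4.7, -6.3, -3.5, 5.1); L, U the strict triangles.
Gauss-Seidel: T = -(D+L)⁻¹U, row 0 first, T[0,3] = -(3)/(5.3) = -0.5660; later rows by forward substitution.
  T[0,:] = [+0.0000  +0.6415  -0.3962  -0.5660  +0.4528]
  T[1,:] = [+0.0000  -0.3003  +0.9727  +0.9884  -0.2758]
  T[2,:] = [+0.0000  -0.0884  -0.4077  -0.7913  +0.5941]
  T[3,:] = [+0.0000  +0.2383  +0.3583  +0.1781  +0.6334]
  T[4,:] = [+0.0000  -0.2582  +0.5348  +0.7953  -0.3188]
|λ(T)| sorted: 1.4149, 0.3658, 0.3658, 0.3626, 0.0000.
spectral radius ρ = 1.4149; 1.4149 > 1, so it fails to converge.

no, ρ = 1.4149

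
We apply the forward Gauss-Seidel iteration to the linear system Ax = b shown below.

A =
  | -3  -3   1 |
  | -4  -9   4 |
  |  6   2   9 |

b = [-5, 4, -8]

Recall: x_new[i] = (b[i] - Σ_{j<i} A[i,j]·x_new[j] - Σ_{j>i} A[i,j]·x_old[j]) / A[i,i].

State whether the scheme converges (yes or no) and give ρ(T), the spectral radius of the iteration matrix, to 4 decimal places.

yes, ρ = 0.6281

A = D + L + U where D = diag(-3, -9, 9).
GS T = -(D+L)⁻¹U: row 0 first, T[0,1] = -(-3)/(-3) = -1.0000; later rows by forward substitution.
  T[0,:] = [+0.0000 -1.0000 +0.3333]
  T[1,:] = [+0.0000 +0.4444 +0.2963]
  T[2,:] = [+0.0000 +0.5679 -0.2881]
eigenvalue magnitudes: 0.6281, 0.4717, 0.0000.
ρ = 0.6281; 0.6281 < 1 ⇒ converges.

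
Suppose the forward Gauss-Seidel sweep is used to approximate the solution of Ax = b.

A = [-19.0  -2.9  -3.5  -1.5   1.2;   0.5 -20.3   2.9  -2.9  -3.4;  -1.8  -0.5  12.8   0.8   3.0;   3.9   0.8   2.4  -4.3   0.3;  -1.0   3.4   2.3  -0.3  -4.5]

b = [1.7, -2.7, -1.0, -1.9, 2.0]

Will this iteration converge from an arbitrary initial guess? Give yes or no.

Split A = D + L + U, D = diag(-19, -20.3, 12.8, -4.3, -4.5).
Gauss-Seidel: T = -(D+L)⁻¹U, row 0 first, T[0,3] = -(-1.5)/(-19) = -0.0789; later rows by forward substitution.
  T[0,:] = [+0.0000 -0.1526 -0.1842 -0.0789 +0.0632]
  T[1,:] = [+0.0000 -0.0038 +0.1383 -0.1448 -0.1659]
  T[2,:] = [+0.0000 -0.0216 -0.0205 -0.0793 -0.2320]
  T[3,:] = [+0.0000 -0.1512 -0.1528 -0.1428 -0.0333]
  T[4,:] = [+0.0000 +0.0301 +0.1452 -0.1229 -0.2558]
eigenvalue magnitudes: 0.3109, 0.1206, 0.1206, 0.0047, 0.0000.
ρ(T) = max|λ| = 0.3109; 0.3109 < 1 ⇒ converges.

yes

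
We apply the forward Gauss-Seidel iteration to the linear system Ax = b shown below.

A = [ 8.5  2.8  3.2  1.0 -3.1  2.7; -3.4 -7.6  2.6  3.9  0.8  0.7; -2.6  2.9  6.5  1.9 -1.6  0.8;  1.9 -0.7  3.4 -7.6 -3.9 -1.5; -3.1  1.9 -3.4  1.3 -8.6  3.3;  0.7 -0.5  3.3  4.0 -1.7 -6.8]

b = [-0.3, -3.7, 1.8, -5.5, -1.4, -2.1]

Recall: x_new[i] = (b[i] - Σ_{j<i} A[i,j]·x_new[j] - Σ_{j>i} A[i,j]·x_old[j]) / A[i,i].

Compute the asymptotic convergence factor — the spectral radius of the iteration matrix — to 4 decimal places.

Let D = diag(8.5, -7.6, 6.5, -7.6, -8.6, -6.8); L, U the strict triangles.
Gauss-Seidel: T = -(D+L)⁻¹U, row 0 first, T[0,2] = -(3.2)/(8.5) = -0.3765; later rows by forward substitution.
  T[0,:] = [+0.0000 -0.3294 -0.3765 -0.1176 +0.3647 -0.3176]
  T[1,:] = [+0.0000 +0.1474 +0.5105 +0.5658 -0.0579 +0.2342]
  T[2,:] = [+0.0000 -0.1975 -0.3784 -0.5918 +0.4179 -0.3546]
  T[3,:] = [+0.0000 -0.1843 -0.3104 -0.3463 -0.2297 -0.4570]
  T[4,:] = [+0.0000 +0.2015 +0.3512 +0.3490 -0.3442 +0.6211]
  T[5,:] = [+0.0000 -0.2994 -0.5303 -0.6319 +0.1955 -0.6461]
|eigenvalues of T|: 1.3506, 0.3069, 0.1193, 0.1193, 0.1131, 0.0000.
ρ = 1.3506; 1.3506 > 1: divergent.

1.3506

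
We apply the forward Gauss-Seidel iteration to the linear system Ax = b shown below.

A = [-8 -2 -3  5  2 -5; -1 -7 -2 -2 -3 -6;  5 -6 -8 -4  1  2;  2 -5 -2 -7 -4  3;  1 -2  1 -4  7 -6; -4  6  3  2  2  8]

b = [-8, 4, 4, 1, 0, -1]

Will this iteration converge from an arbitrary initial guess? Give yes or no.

no

A = D + L + U where D = diag(-8, -7, -8, -7, 7, 8).
Gauss-Seidel: T = -(D+L)⁻¹U, row 0 first, T[0,4] = -(2)/(-8) = +0.2500; later rows by forward substitution.
  T[0,:] = [+0.0000  -0.2500  -0.3750  +0.6250  +0.2500  -0.6250]
  T[1,:] = [+0.0000  +0.0357  -0.2321  -0.3750  -0.4643  -0.7679]
  T[2,:] = [+0.0000  -0.1830  -0.0603  +0.1719  +0.6295  +0.4353]
  T[3,:] = [+0.0000  -0.0446  +0.0759  +0.3973  -0.3482  +0.6741]
  T[4,:] = [+0.0000  +0.0466  +0.0392  +0.0061  -0.4573  +1.0501]
  T[5,:] = [+0.0000  -0.0836  -0.0196  +0.4285  +0.4385  -0.3309]
|eigenvalues of T|: 1.2413, 0.8384, 0.2038, 0.2038, 0.2024, 0.0000.
ρ(T) = max|λ| = 1.2413; 1.2413 > 1, so it fails to converge.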